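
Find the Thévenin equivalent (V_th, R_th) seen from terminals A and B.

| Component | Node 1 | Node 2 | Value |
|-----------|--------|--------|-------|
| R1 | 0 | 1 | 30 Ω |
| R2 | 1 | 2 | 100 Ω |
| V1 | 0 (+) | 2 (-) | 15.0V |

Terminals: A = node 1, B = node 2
Step 1 — V_th is the open-circuit voltage V_A - V_B (nothing connected across the terminals).
Nodal analysis, taking node 2 as the 0 V reference.
Source V1 fixes V_0 = 15 V.
KCL at each unknown node (sum of currents leaving = 0; resistances in Ω):
  Node 1: (V_1 - 15)/30 + (V_1 - 0)/100 = 0
Collecting terms: 0.04333 × V_1 = 0.5  =>  V_1 = 11.54 V
V_th = V_1 - V_2 = 11.54 - 0 = 11.54 V
Step 2 — R_th: zero the source — replace V1 by a short circuit (node 2 merges into node 0) — and find the resistance seen between A (node 1) and B (node 0).
Reduce the network between node 1 (A) and node 0 (B) by series/parallel combination:
  Rp1 = R1 ‖ R2 (parallel, both between nodes 0 and 1) = 1/(1/30 + 1/100) = 23.08 Ω
R_th = 23.08 Ω

Final answer: V_th = 11.54 V, R_th = 23.08 Ω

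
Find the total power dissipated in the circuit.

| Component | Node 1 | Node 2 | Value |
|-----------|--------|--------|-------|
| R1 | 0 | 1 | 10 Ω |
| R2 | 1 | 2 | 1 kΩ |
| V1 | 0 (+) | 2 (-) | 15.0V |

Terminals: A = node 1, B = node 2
Nodal analysis, taking node 2 as the 0 V reference.
Source V1 fixes V_0 = 15 V.
KCL at each unknown node (sum of currents leaving = 0; resistances in Ω):
  Node 1: (V_1 - 15)/10 + (V_1 - 0)/1000 = 0
Collecting terms: 0.101 × V_1 = 1.5  =>  V_1 = 14.85 V
Power in each resistor, P = (ΔV)²/R:
  P_R1 = (15 - 14.85)²/10 = 0.002206 W
  P_R2 = (14.85 - 0)²/1000 = 0.2206 W
P_total = P_R1 + P_R2 = 0.2228 W

Final answer: 0.2228 W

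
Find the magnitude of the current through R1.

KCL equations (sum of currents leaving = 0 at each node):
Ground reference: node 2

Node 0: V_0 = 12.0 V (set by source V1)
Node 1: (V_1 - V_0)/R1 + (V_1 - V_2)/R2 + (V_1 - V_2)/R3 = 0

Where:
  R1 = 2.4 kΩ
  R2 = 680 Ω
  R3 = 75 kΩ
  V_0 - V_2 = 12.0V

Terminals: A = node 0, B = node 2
Nodal analysis, taking node 2 as the 0 V reference.
Source V1 fixes V_0 = 12 V.
KCL at each unknown node (sum of currents leaving = 0; resistances in Ω):
  Node 1: (V_1 - 12)/2400 + (V_1 - 0)/680 + (V_1 - 0)/75000 = 0
Collecting terms: 0.001901 × V_1 = 0.005  =>  V_1 = 2.631 V
I_R1 = (V_0 - V_1)/R1 = (12 - 2.631)/2400 = 0.003904 A
|I_R1| = 0.003904 A

Final answer: |I_R1| = 0.003904 A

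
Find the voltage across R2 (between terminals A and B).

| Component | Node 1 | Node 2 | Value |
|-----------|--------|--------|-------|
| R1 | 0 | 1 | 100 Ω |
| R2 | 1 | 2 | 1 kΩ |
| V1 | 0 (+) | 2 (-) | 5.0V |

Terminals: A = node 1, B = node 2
R1 and R2 are in series across V1 (node 0 → node 1 → node 2), and the output A–B is taken across R2, so this is a voltage divider.
Series current: I = V1/(R1 + R2) = 5/(100 + 1000) = 5/1100 = 0.004545 A
V_R2 = I × R2 = V1 × R2/(R1 + R2) = 5 × 1000/1100 = 4.545 V

Final answer: 4.545 V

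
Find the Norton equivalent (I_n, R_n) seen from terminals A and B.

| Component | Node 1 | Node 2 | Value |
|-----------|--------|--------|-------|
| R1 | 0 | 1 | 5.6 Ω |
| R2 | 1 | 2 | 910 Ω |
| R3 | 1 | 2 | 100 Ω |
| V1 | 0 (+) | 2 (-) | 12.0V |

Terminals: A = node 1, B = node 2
Find the Thévenin equivalent first; then I_n = V_th/R_th and R_n = R_th.
Step 1 — V_th is the open-circuit voltage V_A - V_B (nothing connected across the terminals).
Nodal analysis, taking node 2 as the 0 V reference.
Source V1 fixes V_0 = 12 V.
KCL at each unknown node (sum of currents leaving = 0; resistances in Ω):
  Node 1: (V_1 - 12)/5.6 + (V_1 - 0)/910 + (V_1 - 0)/100 = 0
Collecting terms: 0.1897 × V_1 = 2.143  =>  V_1 = 11.3 V
V_th = V_1 - V_2 = 11.3 - 0 = 11.3 V
Step 2 — R_th: zero the source — replace V1 by a short circuit (node 2 merges into node 0) — and find the resistance seen between A (node 1) and B (node 0).
Reduce the network between node 1 (A) and node 0 (B) by series/parallel combination:
  Rp1 = R1 ‖ R2 ‖ R3 (parallel, all between nodes 0 and 1) = 1/(1/5.6 + 1/910 + 1/100) = 5.272 Ω
R_th = 5.272 Ω
I_n = V_th/R_th = 11.3/5.272 = 2.143 A, and R_n = R_th = 5.272 Ω

Final answer: I_n = 2.143 A, R_n = 5.272 Ω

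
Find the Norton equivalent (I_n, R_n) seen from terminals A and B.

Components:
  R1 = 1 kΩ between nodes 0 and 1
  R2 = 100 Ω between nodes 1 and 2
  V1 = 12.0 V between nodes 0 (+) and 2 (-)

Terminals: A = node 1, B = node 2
Find the Thévenin equivalent first; then I_n = V_th/R_th and R_n = R_th.
Step 1 — V_th is the open-circuit voltage V_A - V_B (nothing connected across the terminals).
Nodal analysis, taking node 2 as the 0 V reference.
Source V1 fixes V_0 = 12 V.
KCL at each unknown node (sum of currents leaving = 0; resistances in Ω):
  Node 1: (V_1 - 12)/1000 + (V_1 - 0)/100 = 0
Collecting terms: 0.011 × V_1 = 0.012  =>  V_1 = 1.091 V
V_th = V_1 - V_2 = 1.091 - 0 = 1.091 V
Step 2 — R_th: zero the source — replace V1 by a short circuit (node 2 merges into node 0) — and find the resistance seen between A (node 1) and B (node 0).
Reduce the network between node 1 (A) and node 0 (B) by series/parallel combination:
  Rp1 = R1 ‖ R2 (parallel, both between nodes 0 and 1) = 1/(1/1000 + 1/100) = 90.91 Ω
R_th = 90.91 Ω
I_n = V_th/R_th = 1.091/90.91 = 0.012 A, and R_n = R_th = 90.91 Ω

Final answer: I_n = 0.012 A, R_n = 90.91 Ω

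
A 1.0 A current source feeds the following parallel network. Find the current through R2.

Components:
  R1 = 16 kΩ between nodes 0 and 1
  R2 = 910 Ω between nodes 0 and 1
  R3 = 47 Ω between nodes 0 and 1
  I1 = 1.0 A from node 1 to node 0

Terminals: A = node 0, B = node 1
All resistors sit directly between nodes 0 and 1, so they are in parallel and share one voltage V; the full source current 1 A splits among them.
1/R_par = 1/16000 + 1/910 + 1/47 = 0.02244 S  =>  R_par = 44.57 Ω
V = I × R_par = 1 × 44.57 = 44.57 V
I_R2 = V/R2 = 44.57/910 = 0.04898 A

Final answer: 0.04898 A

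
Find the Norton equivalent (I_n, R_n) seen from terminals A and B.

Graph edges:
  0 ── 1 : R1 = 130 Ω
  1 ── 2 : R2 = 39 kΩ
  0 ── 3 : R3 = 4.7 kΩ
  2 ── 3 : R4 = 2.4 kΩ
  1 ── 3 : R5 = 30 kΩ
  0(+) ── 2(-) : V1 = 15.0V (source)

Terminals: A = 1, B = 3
Find the Thévenin equivalent first; then I_n = V_th/R_th and R_n = R_th.
Step 1 — V_th is the open-circuit voltage V_A - V_B (nothing connected across the terminals).
Nodal analysis, taking node 2 as the 0 V reference.
Source V1 fixes V_0 = 15 V.
KCL at each unknown node (sum of currents leaving = 0; resistances in Ω):
  Node 1: (V_1 - 15)/130 + (V_1 - 0)/39000 + (V_1 - V_3)/30000 = 0
  Node 3: (V_3 - 15)/4700 + (V_3 - 0)/2400 + (V_3 - V_1)/30000 = 0
Collecting terms (coefficients in siemens):
  0.007751·V_1 - 0.00003333·V_3 = 0.1154
  0.0006628·V_3 - 0.00003333·V_1 = 0.003191
Determinant D = (0.007751)(0.0006628) - (-0.00003333)(-0.00003333) = 0.000005136
V_1 = [(0.1154)(0.0006628) - (-0.00003333)(0.003191)]/D = 14.91 V
V_3 = [(0.007751)(0.003191) - (0.1154)(-0.00003333)]/D = 5.565 V
V_th = V_1 - V_3 = 14.91 - 5.565 = 9.345 V
Step 2 — R_th: zero the source — replace V1 by a short circuit (node 2 merges into node 0) — and find the resistance seen between A (node 1) and B (node 3).
Reduce the network between node 1 (A) and node 3 (B) by series/parallel combination:
  Rp1 = R1 ‖ R2 (parallel, both between nodes 0 and 1) = 1/(1/130 + 1/39000) = 129.6 Ω
  Rp2 = R3 ‖ R4 (parallel, both between nodes 0 and 3) = 1/(1/4700 + 1/2400) = 1589 Ω
  Rs1 = Rp1 + Rp2 (series, joined only at node 0) = 129.6 + 1589 = 1718 Ω
  Rp3 = R5 ‖ Rs1 (parallel, both between nodes 1 and 3) = 1/(1/30000 + 1/1718) = 1625 Ω
R_th = 1.625 kΩ
I_n = V_th/R_th = 9.345/1625 = 0.00575 A, and R_n = R_th = 1.625 kΩ

Final answer: I_n = 0.00575 A, R_n = 1.625 kΩ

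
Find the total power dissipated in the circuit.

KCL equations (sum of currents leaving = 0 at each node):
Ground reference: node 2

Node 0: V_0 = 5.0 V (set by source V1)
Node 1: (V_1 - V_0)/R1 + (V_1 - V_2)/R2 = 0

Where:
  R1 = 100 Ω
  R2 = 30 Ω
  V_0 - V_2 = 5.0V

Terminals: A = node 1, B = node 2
Nodal analysis, taking node 2 as the 0 V reference.
Source V1 fixes V_0 = 5 V.
KCL at each unknown node (sum of currents leaving = 0; resistances in Ω):
  Node 1: (V_1 - 5)/100 + (V_1 - 0)/30 = 0
Collecting terms: 0.04333 × V_1 = 0.05  =>  V_1 = 1.154 V
Power in each resistor, P = (ΔV)²/R:
  P_R1 = (5 - 1.154)²/100 = 0.1479 W
  P_R2 = (1.154 - 0)²/30 = 0.04438 W
P_total = P_R1 + P_R2 = 0.1923 W

Final answer: 0.1923 W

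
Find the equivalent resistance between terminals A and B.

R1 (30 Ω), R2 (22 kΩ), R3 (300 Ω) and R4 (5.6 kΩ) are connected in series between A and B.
Reduce the network between node 0 (A) and node 4 (B) by series/parallel combination:
  Rs1 = R1 + R2 (series, joined only at node 1) = 30 + 22000 = 22030 Ω
  Rs2 = R3 + Rs1 (series, joined only at node 2) = 300 + 22030 = 22330 Ω
  Rs3 = R4 + Rs2 (series, joined only at node 3) = 5600 + 22330 = 27930 Ω
R_eq = 27.93 kΩ

Final answer: 27.93 kΩ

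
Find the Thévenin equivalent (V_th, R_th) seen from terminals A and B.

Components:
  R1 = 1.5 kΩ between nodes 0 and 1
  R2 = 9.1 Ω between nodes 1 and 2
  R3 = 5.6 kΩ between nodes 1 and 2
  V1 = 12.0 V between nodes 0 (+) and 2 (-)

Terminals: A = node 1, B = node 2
Step 1 — V_th is the open-circuit voltage V_A - V_B (nothing connected across the terminals).
Nodal analysis, taking node 2 as the 0 V reference.
Source V1 fixes V_0 = 12 V.
KCL at each unknown node (sum of currents leaving = 0; resistances in Ω):
  Node 1: (V_1 - 12)/1500 + (V_1 - 0)/9.1 + (V_1 - 0)/5600 = 0
Collecting terms: 0.1107 × V_1 = 0.008  =>  V_1 = 0.07224 V
V_th = V_1 - V_2 = 0.07224 - 0 = 0.07224 V
Step 2 — R_th: zero the source — replace V1 by a short circuit (node 2 merges into node 0) — and find the resistance seen between A (node 1) and B (node 0).
Reduce the network between node 1 (A) and node 0 (B) by series/parallel combination:
  Rp1 = R1 ‖ R2 ‖ R3 (parallel, all between nodes 0 and 1) = 1/(1/1500 + 1/9.1 + 1/5600) = 9.031 Ω
R_th = 9.031 Ω

Final answer: V_th = 0.07224 V, R_th = 9.031 Ω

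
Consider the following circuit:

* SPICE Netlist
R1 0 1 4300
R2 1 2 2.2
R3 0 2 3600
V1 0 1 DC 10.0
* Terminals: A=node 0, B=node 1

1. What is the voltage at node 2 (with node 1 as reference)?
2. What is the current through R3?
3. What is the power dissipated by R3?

Nodal analysis, taking node 1 as the 0 V reference.
Source V1 fixes V_0 = 10 V.
KCL at each unknown node (sum of currents leaving = 0; resistances in Ω):
  Node 2: (V_2 - 0)/2.2 + (V_2 - 10)/3600 = 0
Collecting terms: 0.4548 × V_2 = 0.002778  =>  V_2 = 0.006107 V
Part 1:
  Read off the nodal solution: V_2 = 0.006107 V
Part 2:
  I_R3 = (V_0 - V_2)/R3 = (10 - 0.006107)/3600 = 0.002776 A
  Magnitude: I_R3 = 0.002776 A
Part 3:
  I_R3 = (V_0 - V_2)/R3 = (10 - 0.006107)/3600 = 0.002776 A
  P_R3 = I_R3² × R3 = (0.002776)² × 3600 = 0.02774 W

Final answers:
1. V_2 = 0.006107 V
2. I_R3 = 0.002776 A
3. P_R3 = 0.02774 W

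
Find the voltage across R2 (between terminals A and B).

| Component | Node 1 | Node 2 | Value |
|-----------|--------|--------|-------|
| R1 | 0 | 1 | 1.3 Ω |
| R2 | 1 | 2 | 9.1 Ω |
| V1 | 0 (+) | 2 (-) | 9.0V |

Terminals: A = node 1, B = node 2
R1 and R2 are in series across V1 (node 0 → node 1 → node 2), and the output A–B is taken across R2, so this is a voltage divider.
Series current: I = V1/(R1 + R2) = 9/(1.3 + 9.1) = 9/10.4 = 0.8654 A
V_R2 = I × R2 = V1 × R2/(R1 + R2) = 9 × 9.1/10.4 = 7.875 V

Final answer: 7.875 V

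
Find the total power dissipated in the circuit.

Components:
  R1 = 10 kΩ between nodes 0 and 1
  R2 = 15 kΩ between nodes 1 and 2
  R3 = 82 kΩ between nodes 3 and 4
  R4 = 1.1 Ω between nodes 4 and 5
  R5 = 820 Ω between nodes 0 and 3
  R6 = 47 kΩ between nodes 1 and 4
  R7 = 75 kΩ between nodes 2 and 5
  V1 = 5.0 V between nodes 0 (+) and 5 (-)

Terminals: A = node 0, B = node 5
Nodal analysis, taking node 5 as the 0 V reference.
Source V1 fixes V_0 = 5 V.
KCL at each unknown node (sum of currents leaving = 0; resistances in Ω):
  Node 1: (V_1 - 5)/10000 + (V_1 - V_2)/15000 + (V_1 - V_4)/47000 = 0
  Node 2: (V_2 - V_1)/15000 + (V_2 - 0)/75000 = 0
  Node 3: (V_3 - V_4)/82000 + (V_3 - 5)/820 = 0
  Node 4: (V_4 - V_3)/82000 + (V_4 - 0)/1.1 + (V_4 - V_1)/47000 = 0
Collecting terms (coefficients in siemens):
  0.0001879·V_1 - 0.00006667·V_2 - 0.00002128·V_4 = 0.0005
  0.00008·V_2 - 0.00006667·V_1 = 0
  0.001232·V_3 - 0.0000122·V_4 = 0.006098
  0.9091·V_4 - 0.00002128·V_1 - 0.0000122·V_3 = 0
Solving these 4 simultaneous equations (Gaussian elimination) gives:
  V_1 = 3.777 V, V_2 = 3.147 V, V_3 = 4.95 V, V_4 = 0.0001548 V
Power in each resistor, P = (ΔV)²/R:
  P_R1 = (5 - 3.777)²/10000 = 0.0001496 W
  P_R2 = (3.777 - 3.147)²/15000 = 0.00002642 W
  P_R3 = (4.95 - 0.0001548)²/82000 = 0.0002989 W
  P_R4 = (0.0001548 - 0)²/1.1 = 0.00000002178 W
  P_R5 = (5 - 4.95)²/820 = 0.000002989 W
  P_R6 = (3.777 - 0.0001548)²/47000 = 0.0003035 W
  P_R7 = (3.147 - 0)²/75000 = 0.0001321 W
P_total = P_R1 + P_R2 + P_R3 + P_R4 + P_R5 + P_R6 + P_R7 = 0.0009134 W

Final answer: 0.0009134 W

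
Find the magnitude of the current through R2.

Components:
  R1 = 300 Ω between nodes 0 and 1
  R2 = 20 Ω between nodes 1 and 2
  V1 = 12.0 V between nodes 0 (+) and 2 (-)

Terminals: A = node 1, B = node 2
Nodal analysis, taking node 2 as the 0 V reference.
Source V1 fixes V_0 = 12 V.
KCL at each unknown node (sum of currents leaving = 0; resistances in Ω):
  Node 1: (V_1 - 12)/300 + (V_1 - 0)/20 = 0
Collecting terms: 0.05333 × V_1 = 0.04  =>  V_1 = 0.75 V
I_R2 = (V_1 - V_2)/R2 = (0.75 - 0)/20 = 0.0375 A
|I_R2| = 0.0375 A

Final answer: |I_R2| = 0.0375 A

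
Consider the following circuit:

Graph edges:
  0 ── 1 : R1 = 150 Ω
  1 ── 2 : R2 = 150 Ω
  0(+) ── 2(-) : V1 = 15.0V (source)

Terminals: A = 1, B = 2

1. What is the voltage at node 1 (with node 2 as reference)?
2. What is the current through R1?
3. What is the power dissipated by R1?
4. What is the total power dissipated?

Nodal analysis, taking node 2 as the 0 V reference.
Source V1 fixes V_0 = 15 V.
KCL at each unknown node (sum of currents leaving = 0; resistances in Ω):
  Node 1: (V_1 - 15)/150 + (V_1 - 0)/150 = 0
Collecting terms: 0.01333 × V_1 = 0.1  =>  V_1 = 7.5 V
Part 1:
  Read off the nodal solution: V_1 = 7.5 V
Part 2:
  I_R1 = (V_0 - V_1)/R1 = (15 - 7.5)/150 = 0.05 A
  Magnitude: I_R1 = 0.05 A
Part 3:
  I_R1 = (V_0 - V_1)/R1 = (15 - 7.5)/150 = 0.05 A
  P_R1 = I_R1² × R1 = (0.05)² × 150 = 0.375 W
Part 4:
  Power in each resistor, P = (ΔV)²/R:
    P_R1 = (15 - 7.5)²/150 = 0.375 W
    P_R2 = (7.5 - 0)²/150 = 0.375 W
  P_total = P_R1 + P_R2 = 0.75 W

Final answers:
1. V_1 = 7.5 V
2. I_R1 = 0.05 A
3. P_R1 = 0.375 W
4. P_total = 0.75 W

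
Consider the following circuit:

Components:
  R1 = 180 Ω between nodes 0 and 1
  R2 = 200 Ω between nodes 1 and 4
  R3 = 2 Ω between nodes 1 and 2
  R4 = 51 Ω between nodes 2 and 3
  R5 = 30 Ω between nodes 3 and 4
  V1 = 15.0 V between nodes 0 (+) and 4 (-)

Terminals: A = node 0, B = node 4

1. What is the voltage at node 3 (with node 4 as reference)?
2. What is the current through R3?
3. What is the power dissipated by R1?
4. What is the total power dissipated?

Nodal analysis, taking node 4 as the 0 V reference.
Source V1 fixes V_0 = 15 V.
KCL at each unknown node (sum of currents leaving = 0; resistances in Ω):
  Node 1: (V_1 - 15)/180 + (V_1 - 0)/200 + (V_1 - V_2)/2 = 0
  Node 2: (V_2 - V_1)/2 + (V_2 - V_3)/51 = 0
  Node 3: (V_3 - V_2)/51 + (V_3 - 0)/30 = 0
Collecting terms (coefficients in siemens):
  0.5106·V_1 - 0.5·V_2 = 0.08333
  0.5196·V_2 - 0.5·V_1 - 0.01961·V_3 = 0
  0.05294·V_3 - 0.01961·V_2 = 0
Solving these 3 simultaneous equations (Gaussian elimination) gives:
  V_1 = 3.687 V, V_2 = 3.598 V, V_3 = 1.333 V
Part 1:
  Read off the nodal solution: V_3 = 1.333 V
Part 2:
  I_R3 = (V_1 - V_2)/R3 = (3.687 - 3.598)/2 = 0.04442 A
  Magnitude: I_R3 = 0.04442 A
Part 3:
  I_R1 = (V_0 - V_1)/R1 = (15 - 3.687)/180 = 0.06285 A
  P_R1 = I_R1² × R1 = (0.06285)² × 180 = 0.7111 W
Part 4:
  Power in each resistor, P = (ΔV)²/R:
    P_R1 = (15 - 3.687)²/180 = 0.7111 W
    P_R2 = (3.687 - 0)²/200 = 0.06796 W
    P_R3 = (3.687 - 3.598)²/2 = 0.003946 W
    P_R4 = (3.598 - 1.333)²/51 = 0.1006 W
    P_R5 = (1.333 - 0)²/30 = 0.05919 W
  P_total = P_R1 + P_R2 + P_R3 + P_R4 + P_R5 = 0.9428 W

Final answers:
1. V_3 = 1.333 V
2. I_R3 = 0.04442 A
3. P_R1 = 0.7111 W
4. P_total = 0.9428 W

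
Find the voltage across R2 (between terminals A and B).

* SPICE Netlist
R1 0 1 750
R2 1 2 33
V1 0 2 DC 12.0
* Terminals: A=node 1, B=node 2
R1 and R2 are in series across V1 (node 0 → node 1 → node 2), and the output A–B is taken across R2, so this is a voltage divider.
Series current: I = V1/(R1 + R2) = 12/(750 + 33) = 12/783 = 0.01533 A
V_R2 = I × R2 = V1 × R2/(R1 + R2) = 12 × 33/783 = 0.5057 V

Final answer: 0.5057 V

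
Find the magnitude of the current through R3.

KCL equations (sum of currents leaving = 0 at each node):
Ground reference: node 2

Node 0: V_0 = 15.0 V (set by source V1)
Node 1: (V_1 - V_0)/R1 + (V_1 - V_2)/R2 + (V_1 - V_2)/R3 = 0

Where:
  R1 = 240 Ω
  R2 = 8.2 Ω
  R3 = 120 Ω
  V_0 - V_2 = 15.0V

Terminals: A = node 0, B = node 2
Nodal analysis, taking node 2 as the 0 V reference.
Source V1 fixes V_0 = 15 V.
KCL at each unknown node (sum of currents leaving = 0; resistances in Ω):
  Node 1: (V_1 - 15)/240 + (V_1 - 0)/8.2 + (V_1 - 0)/120 = 0
Collecting terms: 0.1345 × V_1 = 0.0625  =>  V_1 = 0.4649 V
I_R3 = (V_1 - V_2)/R3 = (0.4649 - 0)/120 = 0.003874 A
|I_R3| = 0.003874 A

Final answer: |I_R3| = 0.003874 A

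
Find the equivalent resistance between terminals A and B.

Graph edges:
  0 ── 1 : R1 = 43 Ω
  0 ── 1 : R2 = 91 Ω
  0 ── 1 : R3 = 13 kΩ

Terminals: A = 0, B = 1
Reduce the network between node 0 (A) and node 1 (B) by series/parallel combination:
  Rp1 = R1 ‖ R2 ‖ R3 (parallel, all between nodes 0 and 1) = 1/(1/43 + 1/91 + 1/13000) = 29.14 Ω
R_eq = 29.14 Ω

Final answer: 29.14 Ω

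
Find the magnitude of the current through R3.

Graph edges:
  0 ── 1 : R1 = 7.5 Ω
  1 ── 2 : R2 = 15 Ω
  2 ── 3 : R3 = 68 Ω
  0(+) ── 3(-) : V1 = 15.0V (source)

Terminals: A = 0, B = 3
Nodal analysis, taking node 3 as the 0 V reference.
Source V1 fixes V_0 = 15 V.
KCL at each unknown node (sum of currents leaving = 0; resistances in Ω):
  Node 1: (V_1 - 15)/7.5 + (V_1 - V_2)/15 = 0
  Node 2: (V_2 - V_1)/15 + (V_2 - 0)/68 = 0
Collecting terms (coefficients in siemens):
  0.2·V_1 - 0.06667·V_2 = 2
  0.08137·V_2 - 0.06667·V_1 = 0
Determinant D = (0.2)(0.08137) - (-0.06667)(-0.06667) = 0.01183
V_1 = [(2)(0.08137) - (-0.06667)(0)]/D = 13.76 V
V_2 = [(0.2)(0) - (2)(-0.06667)]/D = 11.27 V
I_R3 = (V_2 - V_3)/R3 = (11.27 - 0)/68 = 0.1657 A
|I_R3| = 0.1657 A

Final answer: |I_R3| = 0.1657 A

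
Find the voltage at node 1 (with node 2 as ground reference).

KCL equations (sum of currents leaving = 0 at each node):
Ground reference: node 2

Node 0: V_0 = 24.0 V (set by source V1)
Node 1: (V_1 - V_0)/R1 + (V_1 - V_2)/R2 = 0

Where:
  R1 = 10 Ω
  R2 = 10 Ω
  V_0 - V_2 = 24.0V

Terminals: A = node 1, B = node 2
Nodal analysis, taking node 2 as the 0 V reference.
Source V1 fixes V_0 = 24 V.
KCL at each unknown node (sum of currents leaving = 0; resistances in Ω):
  Node 1: (V_1 - 24)/10 + (V_1 - 0)/10 = 0
Collecting terms: 0.2 × V_1 = 2.4  =>  V_1 = 12 V
The requested potential is V_1 = 12 V.

Final answer: V_1 = 12 V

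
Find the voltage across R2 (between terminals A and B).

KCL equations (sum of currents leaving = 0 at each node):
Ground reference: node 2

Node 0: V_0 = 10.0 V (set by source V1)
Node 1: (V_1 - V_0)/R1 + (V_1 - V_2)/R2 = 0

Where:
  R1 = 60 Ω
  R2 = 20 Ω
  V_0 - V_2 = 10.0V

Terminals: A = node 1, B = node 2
R1 and R2 are in series across V1 (node 0 → node 1 → node 2), and the output A–B is taken across R2, so this is a voltage divider.
Series current: I = V1/(R1 + R2) = 10/(60 + 20) = 10/80 = 0.125 A
V_R2 = I × R2 = V1 × R2/(R1 + R2) = 10 × 20/80 = 2.5 V

Final answer: 2.5 V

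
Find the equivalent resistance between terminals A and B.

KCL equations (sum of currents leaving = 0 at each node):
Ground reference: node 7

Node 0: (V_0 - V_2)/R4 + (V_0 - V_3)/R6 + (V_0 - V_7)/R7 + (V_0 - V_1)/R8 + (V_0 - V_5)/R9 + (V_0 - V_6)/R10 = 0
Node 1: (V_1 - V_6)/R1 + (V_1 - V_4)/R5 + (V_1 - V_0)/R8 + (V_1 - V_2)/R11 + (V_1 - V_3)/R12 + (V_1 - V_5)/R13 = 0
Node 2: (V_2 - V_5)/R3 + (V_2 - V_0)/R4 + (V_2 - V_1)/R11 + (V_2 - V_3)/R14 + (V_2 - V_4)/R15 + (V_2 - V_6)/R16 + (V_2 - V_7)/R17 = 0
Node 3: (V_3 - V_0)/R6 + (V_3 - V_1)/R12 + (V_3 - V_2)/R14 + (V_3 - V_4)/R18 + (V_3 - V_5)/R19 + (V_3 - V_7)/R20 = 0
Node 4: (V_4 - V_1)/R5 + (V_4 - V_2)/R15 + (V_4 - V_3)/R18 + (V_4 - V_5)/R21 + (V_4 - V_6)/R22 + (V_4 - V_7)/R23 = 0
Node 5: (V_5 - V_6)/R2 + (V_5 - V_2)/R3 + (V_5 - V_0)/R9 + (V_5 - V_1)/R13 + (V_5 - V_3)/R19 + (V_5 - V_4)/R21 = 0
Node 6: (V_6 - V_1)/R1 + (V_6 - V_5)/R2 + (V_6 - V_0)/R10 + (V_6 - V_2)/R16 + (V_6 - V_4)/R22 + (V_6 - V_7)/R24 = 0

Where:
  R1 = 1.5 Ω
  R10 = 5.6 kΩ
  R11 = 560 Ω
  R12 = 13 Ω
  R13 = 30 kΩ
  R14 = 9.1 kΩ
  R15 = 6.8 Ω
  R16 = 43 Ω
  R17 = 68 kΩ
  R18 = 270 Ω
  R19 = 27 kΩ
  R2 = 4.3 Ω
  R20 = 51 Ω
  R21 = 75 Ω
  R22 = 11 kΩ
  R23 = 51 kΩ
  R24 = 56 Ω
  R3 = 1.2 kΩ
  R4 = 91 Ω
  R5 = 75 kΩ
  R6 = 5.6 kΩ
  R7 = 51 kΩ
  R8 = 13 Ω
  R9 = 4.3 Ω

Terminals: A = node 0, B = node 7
The network is not a plain series/parallel combination. Inject a 1 A test current into terminal A (node 0) and return it from terminal B (node 7); then R_eq = V_A / (1 A).
Nodal analysis, taking node 7 as the 0 V reference.
Current source I_test pushes 1 A into node 0 and draws it out of node 7.
KCL at each unknown node (sum of currents leaving = 0; resistances in Ω):
  Node 0: (V_0 - V_2)/91 + (V_0 - V_3)/5600 + (V_0 - 0)/51000 + (V_0 - V_1)/13 + (V_0 - V_5)/4.3 + (V_0 - V_6)/5600 - 1 = 0
  Node 1: (V_1 - V_0)/13 + (V_1 - V_6)/1.5 + (V_1 - V_4)/75000 + (V_1 - V_2)/560 + (V_1 - V_3)/13 + (V_1 - V_5)/30000 = 0
  Node 2: (V_2 - V_0)/91 + (V_2 - V_1)/560 + (V_2 - V_5)/1200 + (V_2 - V_3)/9100 + (V_2 - V_4)/6.8 + (V_2 - V_6)/43 + (V_2 - 0)/68000 = 0
  Node 3: (V_3 - V_0)/5600 + (V_3 - V_1)/13 + (V_3 - V_2)/9100 + (V_3 - V_4)/270 + (V_3 - V_5)/27000 + (V_3 - 0)/51 = 0
  Node 4: (V_4 - V_1)/75000 + (V_4 - V_2)/6.8 + (V_4 - V_3)/270 + (V_4 - V_5)/75 + (V_4 - V_6)/11000 + (V_4 - 0)/51000 = 0
  Node 5: (V_5 - V_0)/4.3 + (V_5 - V_1)/30000 + (V_5 - V_2)/1200 + (V_5 - V_3)/27000 + (V_5 - V_4)/75 + (V_5 - V_6)/4.3 = 0
  Node 6: (V_6 - V_0)/5600 + (V_6 - V_1)/1.5 + (V_6 - V_2)/43 + (V_6 - V_4)/11000 + (V_6 - V_5)/4.3 + (V_6 - 0)/56 = 0
Collecting terms (coefficients in siemens):
  0.3208·V_0 - 0.07692·V_1 - 0.01099·V_2 - 0.0001786·V_3 - 0.2326·V_5 - 0.0001786·V_6 = 1
  0.8223·V_1 - 0.07692·V_0 - 0.001786·V_2 - 0.07692·V_3 - 0.00001333·V_4 - 0.00003333·V_5 - 0.6667·V_6 = 0
  0.184·V_2 - 0.01099·V_0 - 0.001786·V_1 - 0.0001099·V_3 - 0.1471·V_4 - 0.0008333·V_5 - 0.02326·V_6 = 0
  0.1006·V_3 - 0.0001786·V_0 - 0.07692·V_1 - 0.0001099·V_2 - 0.003704·V_4 - 0.00003704·V_5 = 0
  0.1642·V_4 - 0.00001333·V_1 - 0.1471·V_2 - 0.003704·V_3 - 0.01333·V_5 - 0.00009091·V_6 = 0
  0.4794·V_5 - 0.2326·V_0 - 0.00003333·V_1 - 0.0008333·V_2 - 0.00003704·V_3 - 0.01333·V_4 - 0.2326·V_6 = 0
  0.9406·V_6 - 0.0001786·V_0 - 0.6667·V_1 - 0.02326·V_2 - 0.00009091·V_4 - 0.2326·V_5 = 0
Solving these 7 simultaneous equations (Gaussian elimination) gives:
  V_0 = 34.55 V, V_1 = 29.6 V, V_2 = 30.89 V, V_3 = 23.88 V
  V_4 = 30.82 V, V_5 = 32.08 V, V_6 = 29.68 V
R_eq = V_0 / 1 A = 34.55 Ω

Final answer: 34.55 Ω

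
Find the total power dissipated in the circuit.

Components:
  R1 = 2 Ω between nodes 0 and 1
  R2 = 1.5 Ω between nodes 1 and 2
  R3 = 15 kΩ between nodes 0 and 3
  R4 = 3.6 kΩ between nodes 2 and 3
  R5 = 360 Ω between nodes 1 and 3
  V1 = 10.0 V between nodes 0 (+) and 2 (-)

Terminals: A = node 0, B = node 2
Nodal analysis, taking node 2 as the 0 V reference.
Source V1 fixes V_0 = 10 V.
KCL at each unknown node (sum of currents leaving = 0; resistances in Ω):
  Node 1: (V_1 - 10)/2 + (V_1 - 0)/1.5 + (V_1 - V_3)/360 = 0
  Node 3: (V_3 - 10)/15000 + (V_3 - 0)/3600 + (V_3 - V_1)/360 = 0
Collecting terms (coefficients in siemens):
  1.169·V_1 - 0.002778·V_3 = 5
  0.003122·V_3 - 0.002778·V_1 = 0.0006667
Determinant D = (1.169)(0.003122) - (-0.002778)(-0.002778) = 0.003644
V_1 = [(5)(0.003122) - (-0.002778)(0.0006667)]/D = 4.285 V
V_3 = [(1.169)(0.0006667) - (5)(-0.002778)]/D = 4.026 V
Power in each resistor, P = (ΔV)²/R:
  P_R1 = (10 - 4.285)²/2 = 16.33 W
  P_R2 = (4.285 - 0)²/1.5 = 12.24 W
  P_R3 = (10 - 4.026)²/15000 = 0.002379 W
  P_R4 = (0 - 4.026)²/3600 = 0.004502 W
  P_R5 = (4.285 - 4.026)²/360 = 0.0001866 W
P_total = P_R1 + P_R2 + P_R3 + P_R4 + P_R5 = 28.58 W

Final answer: 28.58 W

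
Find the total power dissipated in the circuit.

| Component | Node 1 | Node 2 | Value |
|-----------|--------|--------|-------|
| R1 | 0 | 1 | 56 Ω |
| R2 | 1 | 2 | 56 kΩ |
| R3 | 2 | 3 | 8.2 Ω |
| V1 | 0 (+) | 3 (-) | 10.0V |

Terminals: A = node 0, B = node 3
Nodal analysis, taking node 3 as the 0 V reference.
Source V1 fixes V_0 = 10 V.
KCL at each unknown node (sum of currents leaving = 0; resistances in Ω):
  Node 1: (V_1 - 10)/56 + (V_1 - V_2)/56000 = 0
  Node 2: (V_2 - V_1)/56000 + (V_2 - 0)/8.2 = 0
Collecting terms (coefficients in siemens):
  0.01787·V_1 - 0.00001786·V_2 = 0.1786
  0.122·V_2 - 0.00001786·V_1 = 0
Determinant D = (0.01787)(0.122) - (-0.00001786)(-0.00001786) = 0.00218
V_1 = [(0.1786)(0.122) - (-0.00001786)(0)]/D = 9.99 V
V_2 = [(0.01787)(0) - (0.1786)(-0.00001786)]/D = 0.001463 V
Power in each resistor, P = (ΔV)²/R:
  P_R1 = (10 - 9.99)²/56 = 0.000001782 W
  P_R2 = (9.99 - 0.001463)²/56000 = 0.001782 W
  P_R3 = (0.001463 - 0)²/8.2 = 0.0000002609 W
P_total = P_R1 + P_R2 + P_R3 = 0.001784 W

Final answer: 0.001784 W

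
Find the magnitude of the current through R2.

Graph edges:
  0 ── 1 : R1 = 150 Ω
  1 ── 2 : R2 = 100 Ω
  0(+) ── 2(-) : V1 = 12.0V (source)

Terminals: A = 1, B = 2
Nodal analysis, taking node 2 as the 0 V reference.
Source V1 fixes V_0 = 12 V.
KCL at each unknown node (sum of currents leaving = 0; resistances in Ω):
  Node 1: (V_1 - 12)/150 + (V_1 - 0)/100 = 0
Collecting terms: 0.01667 × V_1 = 0.08  =>  V_1 = 4.8 V
I_R2 = (V_1 - V_2)/R2 = (4.8 - 0)/100 = 0.048 A
|I_R2| = 0.048 A

Final answer: |I_R2| = 0.048 A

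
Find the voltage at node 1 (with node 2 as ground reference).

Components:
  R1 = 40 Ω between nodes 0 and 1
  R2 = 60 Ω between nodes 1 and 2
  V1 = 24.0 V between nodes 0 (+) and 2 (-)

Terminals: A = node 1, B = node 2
Nodal analysis, taking node 2 as the 0 V reference.
Source V1 fixes V_0 = 24 V.
KCL at each unknown node (sum of currents leaving = 0; resistances in Ω):
  Node 1: (V_1 - 24)/40 + (V_1 - 0)/60 = 0
Collecting terms: 0.04167 × V_1 = 0.6  =>  V_1 = 14.4 V
The requested potential is V_1 = 14.4 V.

Final answer: V_1 = 14.4 V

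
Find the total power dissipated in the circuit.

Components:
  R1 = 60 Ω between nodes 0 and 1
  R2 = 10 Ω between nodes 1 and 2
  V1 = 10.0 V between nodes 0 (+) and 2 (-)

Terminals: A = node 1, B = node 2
Nodal analysis, taking node 2 as the 0 V reference.
Source V1 fixes V_0 = 10 V.
KCL at each unknown node (sum of currents leaving = 0; resistances in Ω):
  Node 1: (V_1 - 10)/60 + (V_1 - 0)/10 = 0
Collecting terms: 0.1167 × V_1 = 0.1667  =>  V_1 = 1.429 V
Power in each resistor, P = (ΔV)²/R:
  P_R1 = (10 - 1.429)²/60 = 1.224 W
  P_R2 = (1.429 - 0)²/10 = 0.2041 W
P_total = P_R1 + P_R2 = 1.429 W

Final answer: 1.429 W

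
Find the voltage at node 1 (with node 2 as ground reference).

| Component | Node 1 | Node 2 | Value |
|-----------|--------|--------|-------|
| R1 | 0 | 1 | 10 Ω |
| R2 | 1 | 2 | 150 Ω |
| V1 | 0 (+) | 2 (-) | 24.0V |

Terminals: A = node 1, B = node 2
Nodal analysis, taking node 2 as the 0 V reference.
Source V1 fixes V_0 = 24 V.
KCL at each unknown node (sum of currents leaving = 0; resistances in Ω):
  Node 1: (V_1 - 24)/10 + (V_1 - 0)/150 = 0
Collecting terms: 0.1067 × V_1 = 2.4  =>  V_1 = 22.5 V
The requested potential is V_1 = 22.5 V.

Final answer: V_1 = 22.5 V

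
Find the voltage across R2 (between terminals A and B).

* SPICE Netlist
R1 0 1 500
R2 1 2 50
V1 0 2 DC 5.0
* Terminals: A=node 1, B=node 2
R1 and R2 are in series across V1 (node 0 → node 1 → node 2), and the output A–B is taken across R2, so this is a voltage divider.
Series current: I = V1/(R1 + R2) = 5/(500 + 50) = 5/550 = 0.009091 A
V_R2 = I × R2 = V1 × R2/(R1 + R2) = 5 × 50/550 = 0.4545 V

Final answer: 0.4545 V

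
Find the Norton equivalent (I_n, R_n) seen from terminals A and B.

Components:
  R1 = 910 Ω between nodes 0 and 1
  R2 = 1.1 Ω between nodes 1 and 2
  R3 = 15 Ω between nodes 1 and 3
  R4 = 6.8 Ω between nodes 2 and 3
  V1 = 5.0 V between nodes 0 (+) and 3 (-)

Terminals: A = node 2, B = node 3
Find the Thévenin equivalent first; then I_n = V_th/R_th and R_n = R_th.
Step 1 — V_th is the open-circuit voltage V_A - V_B (nothing connected across the terminals).
Nodal analysis, taking node 3 as the 0 V reference.
Source V1 fixes V_0 = 5 V.
KCL at each unknown node (sum of currents leaving = 0; resistances in Ω):
  Node 1: (V_1 - 5)/910 + (V_1 - V_2)/1.1 + (V_1 - 0)/15 = 0
  Node 2: (V_2 - V_1)/1.1 + (V_2 - 0)/6.8 = 0
Collecting terms (coefficients in siemens):
  0.9769·V_1 - 0.9091·V_2 = 0.005495
  1.056·V_2 - 0.9091·V_1 = 0
Determinant D = (0.9769)(1.056) - (-0.9091)(-0.9091) = 0.2053
V_1 = [(0.005495)(1.056) - (-0.9091)(0)]/D = 0.02827 V
V_2 = [(0.9769)(0) - (0.005495)(-0.9091)]/D = 0.02433 V
V_th = V_2 - V_3 = 0.02433 - 0 = 0.02433 V
Step 2 — R_th: zero the source — replace V1 by a short circuit (node 3 merges into node 0) — and find the resistance seen between A (node 2) and B (node 0).
Reduce the network between node 2 (A) and node 0 (B) by series/parallel combination:
  Rp1 = R1 ‖ R3 (parallel, both between nodes 0 and 1) = 1/(1/910 + 1/15) = 14.76 Ω
  Rs1 = R2 + Rp1 (series, joined only at node 1) = 1.1 + 14.76 = 15.86 Ω
  Rp2 = R4 ‖ Rs1 (parallel, both between nodes 0 and 2) = 1/(1/6.8 + 1/15.86) = 4.759 Ω
R_th = 4.759 Ω
I_n = V_th/R_th = 0.02433/4.759 = 0.005113 A, and R_n = R_th = 4.759 Ω

Final answer: I_n = 0.005113 A, R_n = 4.759 Ω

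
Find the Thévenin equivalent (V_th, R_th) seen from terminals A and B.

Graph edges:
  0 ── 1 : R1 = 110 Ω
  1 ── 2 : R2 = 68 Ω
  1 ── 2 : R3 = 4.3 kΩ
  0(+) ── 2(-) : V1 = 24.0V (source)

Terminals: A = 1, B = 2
Step 1 — V_th is the open-circuit voltage V_A - V_B (nothing connected across the terminals).
Nodal analysis, taking node 2 as the 0 V reference.
Source V1 fixes V_0 = 24 V.
KCL at each unknown node (sum of currents leaving = 0; resistances in Ω):
  Node 1: (V_1 - 24)/110 + (V_1 - 0)/68 + (V_1 - 0)/4300 = 0
Collecting terms: 0.02403 × V_1 = 0.2182  =>  V_1 = 9.08 V
V_th = V_1 - V_2 = 9.08 - 0 = 9.08 V
Step 2 — R_th: zero the source — replace V1 by a short circuit (node 2 merges into node 0) — and find the resistance seen between A (node 1) and B (node 0).
Reduce the network between node 1 (A) and node 0 (B) by series/parallel combination:
  Rp1 = R1 ‖ R2 ‖ R3 (parallel, all between nodes 0 and 1) = 1/(1/110 + 1/68 + 1/4300) = 41.62 Ω
R_th = 41.62 Ω

Final answer: V_th = 9.08 V, R_th = 41.62 Ω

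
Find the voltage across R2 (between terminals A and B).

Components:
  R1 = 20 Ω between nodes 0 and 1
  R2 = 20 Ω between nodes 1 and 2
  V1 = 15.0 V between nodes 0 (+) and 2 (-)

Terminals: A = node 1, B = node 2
R1 and R2 are in series across V1 (node 0 → node 1 → node 2), and the output A–B is taken across R2, so this is a voltage divider.
Series current: I = V1/(R1 + R2) = 15/(20 + 20) = 15/40 = 0.375 A
V_R2 = I × R2 = V1 × R2/(R1 + R2) = 15 × 20/40 = 7.5 V

Final answer: 7.5 V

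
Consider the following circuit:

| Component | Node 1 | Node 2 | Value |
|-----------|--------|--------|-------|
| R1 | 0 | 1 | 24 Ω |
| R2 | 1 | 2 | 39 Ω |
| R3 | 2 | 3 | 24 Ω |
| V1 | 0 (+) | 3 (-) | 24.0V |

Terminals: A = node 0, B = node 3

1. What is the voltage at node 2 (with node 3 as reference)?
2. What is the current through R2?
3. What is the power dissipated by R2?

Nodal analysis, taking node 3 as the 0 V reference.
Source V1 fixes V_0 = 24 V.
KCL at each unknown node (sum of currents leaving = 0; resistances in Ω):
  Node 1: (V_1 - 24)/24 + (V_1 - V_2)/39 = 0
  Node 2: (V_2 - V_1)/39 + (V_2 - 0)/24 = 0
Collecting terms (coefficients in siemens):
  0.06731·V_1 - 0.02564·V_2 = 1
  0.06731·V_2 - 0.02564·V_1 = 0
Determinant D = (0.06731)(0.06731) - (-0.02564)(-0.02564) = 0.003873
V_1 = [(1)(0.06731) - (-0.02564)(0)]/D = 17.38 V
V_2 = [(0.06731)(0) - (1)(-0.02564)]/D = 6.621 V
Part 1:
  Read off the nodal solution: V_2 = 6.621 V
Part 2:
  I_R2 = (V_1 - V_2)/R2 = (17.38 - 6.621)/39 = 0.2759 A
  Magnitude: I_R2 = 0.2759 A
Part 3:
  I_R2 = (V_1 - V_2)/R2 = (17.38 - 6.621)/39 = 0.2759 A
  P_R2 = I_R2² × R2 = (0.2759)² × 39 = 2.968 W

Final answers:
1. V_2 = 6.621 V
2. I_R2 = 0.2759 A
3. P_R2 = 2.968 W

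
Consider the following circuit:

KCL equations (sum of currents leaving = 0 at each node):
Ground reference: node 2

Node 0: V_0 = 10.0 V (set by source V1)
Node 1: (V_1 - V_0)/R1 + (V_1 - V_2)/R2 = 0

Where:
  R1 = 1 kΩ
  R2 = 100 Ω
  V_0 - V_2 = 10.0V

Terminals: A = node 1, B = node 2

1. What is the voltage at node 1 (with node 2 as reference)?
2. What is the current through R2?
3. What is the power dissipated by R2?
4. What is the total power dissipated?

Nodal analysis, taking node 2 as the 0 V reference.
Source V1 fixes V_0 = 10 V.
KCL at each unknown node (sum of currents leaving = 0; resistances in Ω):
  Node 1: (V_1 - 10)/1000 + (V_1 - 0)/100 = 0
Collecting terms: 0.011 × V_1 = 0.01  =>  V_1 = 0.9091 V
Part 1:
  Read off the nodal solution: V_1 = 0.9091 V
Part 2:
  I_R2 = (V_1 - V_2)/R2 = (0.9091 - 0)/100 = 0.009091 A
  Magnitude: I_R2 = 0.009091 A
Part 3:
  I_R2 = (V_1 - V_2)/R2 = (0.9091 - 0)/100 = 0.009091 A
  P_R2 = I_R2² × R2 = (0.009091)² × 100 = 0.008264 W
Part 4:
  Power in each resistor, P = (ΔV)²/R:
    P_R1 = (10 - 0.9091)²/1000 = 0.08264 W
    P_R2 = (0.9091 - 0)²/100 = 0.008264 W
  P_total = P_R1 + P_R2 = 0.09091 W

Final answers:
1. V_1 = 0.9091 V
2. I_R2 = 0.009091 A
3. P_R2 = 0.008264 W
4. P_total = 0.09091 W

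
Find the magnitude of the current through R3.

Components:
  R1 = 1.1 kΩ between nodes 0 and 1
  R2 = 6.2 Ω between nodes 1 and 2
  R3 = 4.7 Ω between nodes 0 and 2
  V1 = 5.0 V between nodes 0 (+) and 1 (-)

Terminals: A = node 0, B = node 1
Nodal analysis, taking node 1 as the 0 V reference.
Source V1 fixes V_0 = 5 V.
KCL at each unknown node (sum of currents leaving = 0; resistances in Ω):
  Node 2: (V_2 - 0)/6.2 + (V_2 - 5)/4.7 = 0
Collecting terms: 0.3741 × V_2 = 1.064  =>  V_2 = 2.844 V
I_R3 = (V_0 - V_2)/R3 = (5 - 2.844)/4.7 = 0.4587 A
|I_R3| = 0.4587 A

Final answer: |I_R3| = 0.4587 A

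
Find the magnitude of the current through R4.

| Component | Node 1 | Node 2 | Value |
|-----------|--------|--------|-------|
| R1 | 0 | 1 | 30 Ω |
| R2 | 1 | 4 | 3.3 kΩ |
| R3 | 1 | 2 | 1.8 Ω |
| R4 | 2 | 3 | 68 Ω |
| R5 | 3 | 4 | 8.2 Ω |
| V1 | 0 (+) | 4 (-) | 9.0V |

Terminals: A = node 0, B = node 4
Nodal analysis, taking node 4 as the 0 V reference.
Source V1 fixes V_0 = 9 V.
KCL at each unknown node (sum of currents leaving = 0; resistances in Ω):
  Node 1: (V_1 - 9)/30 + (V_1 - 0)/3300 + (V_1 - V_2)/1.8 = 0
  Node 2: (V_2 - V_1)/1.8 + (V_2 - V_3)/68 = 0
  Node 3: (V_3 - V_2)/68 + (V_3 - 0)/8.2 = 0
Collecting terms (coefficients in siemens):
  0.5892·V_1 - 0.5556·V_2 = 0.3
  0.5703·V_2 - 0.5556·V_1 - 0.01471·V_3 = 0
  0.1367·V_3 - 0.01471·V_2 = 0
Solving these 3 simultaneous equations (Gaussian elimination) gives:
  V_1 = 6.458 V, V_2 = 6.309 V, V_3 = 0.6789 V
I_R4 = (V_2 - V_3)/R4 = (6.309 - 0.6789)/68 = 0.08279 A
|I_R4| = 0.08279 A

Final answer: |I_R4| = 0.08279 A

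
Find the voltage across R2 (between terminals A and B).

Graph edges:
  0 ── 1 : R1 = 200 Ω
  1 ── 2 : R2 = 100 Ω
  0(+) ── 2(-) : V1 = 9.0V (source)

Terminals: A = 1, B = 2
R1 and R2 are in series across V1 (node 0 → node 1 → node 2), and the output A–B is taken across R2, so this is a voltage divider.
Series current: I = V1/(R1 + R2) = 9/(200 + 100) = 9/300 = 0.03 A
V_R2 = I × R2 = V1 × R2/(R1 + R2) = 9 × 100/300 = 3 V

Final answer: 3 V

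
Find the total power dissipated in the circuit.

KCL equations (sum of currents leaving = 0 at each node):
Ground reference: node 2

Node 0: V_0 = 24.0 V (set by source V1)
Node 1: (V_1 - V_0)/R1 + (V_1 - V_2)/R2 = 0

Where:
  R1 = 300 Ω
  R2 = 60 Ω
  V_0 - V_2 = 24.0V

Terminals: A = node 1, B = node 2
Nodal analysis, taking node 2 as the 0 V reference.
Source V1 fixes V_0 = 24 V.
KCL at each unknown node (sum of currents leaving = 0; resistances in Ω):
  Node 1: (V_1 - 24)/300 + (V_1 - 0)/60 = 0
Collecting terms: 0.02 × V_1 = 0.08  =>  V_1 = 4 V
Power in each resistor, P = (ΔV)²/R:
  P_R1 = (24 - 4)²/300 = 1.333 W
  P_R2 = (4 - 0)²/60 = 0.2667 W
P_total = P_R1 + P_R2 = 1.6 W

Final answer: 1.6 W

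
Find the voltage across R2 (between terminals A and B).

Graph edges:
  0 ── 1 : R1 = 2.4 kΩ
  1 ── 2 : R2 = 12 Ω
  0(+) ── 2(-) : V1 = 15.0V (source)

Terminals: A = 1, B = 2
R1 and R2 are in series across V1 (node 0 → node 1 → node 2), and the output A–B is taken across R2, so this is a voltage divider.
Series current: I = V1/(R1 + R2) = 15/(2400 + 12) = 15/2412 = 0.006219 A
V_R2 = I × R2 = V1 × R2/(R1 + R2) = 15 × 12/2412 = 0.07463 V

Final answer: 0.07463 V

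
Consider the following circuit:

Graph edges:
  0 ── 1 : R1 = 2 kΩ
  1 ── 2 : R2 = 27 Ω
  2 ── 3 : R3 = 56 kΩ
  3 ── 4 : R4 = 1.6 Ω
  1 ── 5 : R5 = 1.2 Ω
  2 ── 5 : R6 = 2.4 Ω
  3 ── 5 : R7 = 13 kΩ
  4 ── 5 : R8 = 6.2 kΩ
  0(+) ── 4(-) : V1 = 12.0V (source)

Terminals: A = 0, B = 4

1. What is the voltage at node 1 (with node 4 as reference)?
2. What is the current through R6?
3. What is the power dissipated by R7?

Nodal analysis, taking node 4 as the 0 V reference.
Source V1 fixes V_0 = 12 V.
KCL at each unknown node (sum of currents leaving = 0; resistances in Ω):
  Node 1: (V_1 - 12)/2000 + (V_1 - V_2)/27 + (V_1 - V_5)/1.2 = 0
  Node 2: (V_2 - V_1)/27 + (V_2 - V_3)/56000 + (V_2 - V_5)/2.4 = 0
  Node 3: (V_3 - V_2)/56000 + (V_3 - 0)/1.6 + (V_3 - V_5)/13000 = 0
  Node 5: (V_5 - V_1)/1.2 + (V_5 - V_2)/2.4 + (V_5 - V_3)/13000 + (V_5 - 0)/6200 = 0
Collecting terms (coefficients in siemens):
  0.8709·V_1 - 0.03704·V_2 - 0.8333·V_5 = 0.006
  0.4537·V_2 - 0.03704·V_1 - 0.00001786·V_3 - 0.4167·V_5 = 0
  0.6251·V_3 - 0.00001786·V_2 - 0.00007692·V_5 = 0
  1.25·V_5 - 0.8333·V_1 - 0.4167·V_2 - 0.00007692·V_3 = 0
Solving these 4 simultaneous equations (Gaussian elimination) gives:
  V_1 = 7.937 V, V_2 = 7.934 V, V_3 = 0.001203 V, V_5 = 7.934 V
Part 1:
  Read off the nodal solution: V_1 = 7.937 V
Part 2:
  I_R6 = (V_2 - V_5)/R6 = (7.934 - 7.934)/2.4 = -0.00005088 A
  Magnitude: I_R6 = 0.00005088 A
Part 3:
  I_R7 = (V_3 - V_5)/R7 = (0.001203 - 7.934)/13000 = -0.0006102 A
  P_R7 = I_R7² × R7 = (-0.0006102)² × 13000 = 0.004841 W

Final answers:
1. V_1 = 7.937 V
2. I_R6 = 5.088e-05 A
3. P_R7 = 0.004841 W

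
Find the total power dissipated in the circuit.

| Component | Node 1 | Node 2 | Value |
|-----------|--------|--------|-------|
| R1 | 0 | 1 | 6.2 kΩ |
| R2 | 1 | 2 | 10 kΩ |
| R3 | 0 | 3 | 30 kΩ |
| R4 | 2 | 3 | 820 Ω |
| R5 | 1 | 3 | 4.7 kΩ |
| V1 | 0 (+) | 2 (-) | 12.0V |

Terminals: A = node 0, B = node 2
Nodal analysis, taking node 2 as the 0 V reference.
Source V1 fixes V_0 = 12 V.
KCL at each unknown node (sum of currents leaving = 0; resistances in Ω):
  Node 1: (V_1 - 12)/6200 + (V_1 - 0)/10000 + (V_1 - V_3)/4700 = 0
  Node 3: (V_3 - 12)/30000 + (V_3 - 0)/820 + (V_3 - V_1)/4700 = 0
Collecting terms (coefficients in siemens):
  0.0004741·V_1 - 0.0002128·V_3 = 0.001935
  0.001466·V_3 - 0.0002128·V_1 = 0.0004
Determinant D = (0.0004741)(0.001466) - (-0.0002128)(-0.0002128) = 0.0000006495
V_1 = [(0.001935)(0.001466) - (-0.0002128)(0.0004)]/D = 4.498 V
V_3 = [(0.0004741)(0.0004) - (0.001935)(-0.0002128)]/D = 0.926 V
Power in each resistor, P = (ΔV)²/R:
  P_R1 = (12 - 4.498)²/6200 = 0.009076 W
  P_R2 = (4.498 - 0)²/10000 = 0.002024 W
  P_R3 = (12 - 0.926)²/30000 = 0.004088 W
  P_R4 = (0 - 0.926)²/820 = 0.001046 W
  P_R5 = (4.498 - 0.926)²/4700 = 0.002715 W
P_total = P_R1 + P_R2 + P_R3 + P_R4 + P_R5 = 0.01895 W

Final answer: 0.01895 W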